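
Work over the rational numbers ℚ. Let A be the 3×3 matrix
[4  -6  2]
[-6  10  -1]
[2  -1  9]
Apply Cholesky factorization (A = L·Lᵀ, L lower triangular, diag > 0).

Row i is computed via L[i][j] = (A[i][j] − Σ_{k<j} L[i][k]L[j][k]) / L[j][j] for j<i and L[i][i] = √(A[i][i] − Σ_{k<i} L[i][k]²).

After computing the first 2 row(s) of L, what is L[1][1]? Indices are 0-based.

Step 1: L[0][0] = √(4) = 2.
  L[1][0] = (-6) / L[0][0] = -3.
Step 2: L[1][1] = √(1) = 1.

L[1][1] = 1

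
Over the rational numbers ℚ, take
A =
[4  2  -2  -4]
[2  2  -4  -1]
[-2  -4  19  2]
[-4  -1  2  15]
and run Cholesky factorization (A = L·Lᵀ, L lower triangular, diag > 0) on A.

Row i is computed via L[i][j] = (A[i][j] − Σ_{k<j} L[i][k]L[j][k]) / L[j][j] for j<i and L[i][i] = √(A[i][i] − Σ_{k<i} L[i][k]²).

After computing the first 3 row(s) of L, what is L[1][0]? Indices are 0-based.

Step 1: L[0][0] = √(4) = 2.
  L[1][0] = (2) / L[0][0] = 1.
Step 2: L[1][1] = √(1) = 1.
  L[2][0] = (-2) / L[0][0] = -1.
  L[2][1] = (-3) / L[1][1] = -3.
Step 3: L[2][2] = √(9) = 3.

L[1][0] = 1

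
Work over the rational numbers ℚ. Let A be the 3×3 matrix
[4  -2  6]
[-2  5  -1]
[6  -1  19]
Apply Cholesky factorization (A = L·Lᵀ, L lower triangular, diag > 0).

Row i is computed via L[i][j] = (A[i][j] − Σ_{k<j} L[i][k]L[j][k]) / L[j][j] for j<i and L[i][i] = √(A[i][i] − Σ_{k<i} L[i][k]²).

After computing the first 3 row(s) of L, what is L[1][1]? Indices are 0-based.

Step 1: L[0][0] = √(4) = 2.
  L[1][0] = (-2) / L[0][0] = -1.
Step 2: L[1][1] = √(4) = 2.
  L[2][0] = (6) / L[0][0] = 3.
  L[2][1] = (2) / L[1][1] = 1.
Step 3: L[2][2] = √(9) = 3.

L[1][1] = 2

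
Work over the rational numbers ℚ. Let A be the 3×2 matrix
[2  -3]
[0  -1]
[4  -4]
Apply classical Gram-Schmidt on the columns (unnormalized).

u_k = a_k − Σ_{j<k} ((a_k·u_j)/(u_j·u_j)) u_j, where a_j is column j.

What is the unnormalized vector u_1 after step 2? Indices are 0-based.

u_1 = (-4/5, -1, 2/5)

Step 1: u_0 = a_0 = (2, 0, 4).
Step 2: u_1 = a_1 − (-11/10)·u_0 = (-4/5, -1, 2/5).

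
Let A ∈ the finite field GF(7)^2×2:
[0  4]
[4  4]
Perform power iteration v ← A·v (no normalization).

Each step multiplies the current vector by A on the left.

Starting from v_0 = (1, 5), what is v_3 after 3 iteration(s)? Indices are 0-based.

v_0 = (1, 5).
v_1 = A·v_0 = (6, 3).
v_2 = A·v_1 = (5, 1).
v_3 = A·v_2 = (4, 3).

v_3 = (4, 3)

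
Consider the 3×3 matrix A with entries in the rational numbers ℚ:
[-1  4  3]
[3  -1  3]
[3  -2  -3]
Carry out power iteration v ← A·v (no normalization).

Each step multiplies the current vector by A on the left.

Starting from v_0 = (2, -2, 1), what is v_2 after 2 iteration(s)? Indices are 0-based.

v_2 = (72, -11, -64)

v_0 = (2, -2, 1).
v_1 = A·v_0 = (-7, 11, 7).
v_2 = A·v_1 = (72, -11, -64).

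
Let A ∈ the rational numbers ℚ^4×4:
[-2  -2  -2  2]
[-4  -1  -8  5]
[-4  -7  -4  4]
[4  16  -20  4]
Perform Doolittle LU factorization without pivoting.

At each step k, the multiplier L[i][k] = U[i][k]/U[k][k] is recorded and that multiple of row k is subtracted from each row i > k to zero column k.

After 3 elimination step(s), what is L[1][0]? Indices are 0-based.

[col 0] pivot -2
  R1 -= 2*R0 → (0, 3, -4, 1)  (L[1][0] := 2)
  R2 -= 2*R0 → (0, -3, 0, 0)  (L[2][0] := 2)
  R3 -= -2*R0 → (0, 12, -24, 8)  (L[3][0] := -2)
[col 1] pivot 3
  R2 -= -1*R1 → (0, 0, -4, 1)  (L[2][1] := -1)
  R3 -= 4*R1 → (0, 0, -8, 4)  (L[3][1] := 4)
[col 2] pivot -4
  R3 -= 2*R2 → (0, 0, 0, 2)  (L[3][2] := 2)

L[1][0] = 2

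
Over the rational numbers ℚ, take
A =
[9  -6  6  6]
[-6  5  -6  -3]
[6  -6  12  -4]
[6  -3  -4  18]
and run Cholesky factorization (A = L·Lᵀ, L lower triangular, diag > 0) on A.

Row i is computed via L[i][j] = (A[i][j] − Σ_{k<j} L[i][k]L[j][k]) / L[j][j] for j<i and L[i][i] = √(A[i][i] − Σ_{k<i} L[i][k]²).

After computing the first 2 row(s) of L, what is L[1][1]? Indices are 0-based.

L[1][1] = 1

Step 1: L[0][0] = √(9) = 3.
  L[1][0] = (-6) / L[0][0] = -2.
Step 2: L[1][1] = √(1) = 1.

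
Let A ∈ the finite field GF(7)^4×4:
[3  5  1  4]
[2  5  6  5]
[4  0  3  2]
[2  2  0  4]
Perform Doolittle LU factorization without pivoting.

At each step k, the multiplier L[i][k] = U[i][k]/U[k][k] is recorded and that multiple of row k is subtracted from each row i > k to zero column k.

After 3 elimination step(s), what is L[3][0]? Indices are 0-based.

L[3][0] = 3

k=0: U[0][0]=3
  eliminate (1,0): mult=3, new row 1: (0, 4, 3, 0); set L[1][0]=3
  eliminate (2,0): mult=6, new row 2: (0, 5, 4, 6); set L[2][0]=6
  eliminate (3,0): mult=3, new row 3: (0, 1, 4, 6); set L[3][0]=3
k=1: U[1][1]=4
  eliminate (2,1): mult=3, new row 2: (0, 0, 2, 6); set L[2][1]=3
  eliminate (3,1): mult=2, new row 3: (0, 0, 5, 6); set L[3][1]=2
k=2: U[2][2]=2
  eliminate (3,2): mult=6, new row 3: (0, 0, 0, 5); set L[3][2]=6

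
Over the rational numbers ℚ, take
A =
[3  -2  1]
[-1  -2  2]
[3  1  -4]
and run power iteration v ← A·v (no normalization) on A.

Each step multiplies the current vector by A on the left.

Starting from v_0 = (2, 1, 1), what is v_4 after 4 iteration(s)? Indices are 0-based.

v_4 = (298, 137, -127)

v_0 = (2, 1, 1).
v_1 = A·v_0 = (5, -2, 3).
v_2 = A·v_1 = (22, 5, 1).
v_3 = A·v_2 = (57, -30, 67).
v_4 = A·v_3 = (298, 137, -127).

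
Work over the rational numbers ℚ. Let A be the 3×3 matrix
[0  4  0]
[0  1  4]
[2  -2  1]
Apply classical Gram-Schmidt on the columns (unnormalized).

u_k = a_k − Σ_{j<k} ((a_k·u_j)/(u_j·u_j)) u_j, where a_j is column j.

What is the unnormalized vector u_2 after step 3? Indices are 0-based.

u_2 = (-16/17, 64/17, 0)

Step 1: u_0 = a_0 = (0, 0, 2).
Step 2: u_1 = a_1 − (-1)·u_0 = (4, 1, 0).
Step 3: u_2 = a_2 − (1/2)·u_0 − (4/17)·u_1 = (-16/17, 64/17, 0).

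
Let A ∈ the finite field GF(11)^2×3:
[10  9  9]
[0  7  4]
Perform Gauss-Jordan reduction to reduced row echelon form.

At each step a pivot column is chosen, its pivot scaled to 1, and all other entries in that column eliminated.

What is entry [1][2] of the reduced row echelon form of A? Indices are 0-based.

M[1][2] = 10

pivot(0,0)=10: scale R0 → (1, 2, 2)
pivot(1,1)=7: scale R1 → (0, 1, 10)
  clear (0,1): R0 −= (2)R1 → (1, 0, 4)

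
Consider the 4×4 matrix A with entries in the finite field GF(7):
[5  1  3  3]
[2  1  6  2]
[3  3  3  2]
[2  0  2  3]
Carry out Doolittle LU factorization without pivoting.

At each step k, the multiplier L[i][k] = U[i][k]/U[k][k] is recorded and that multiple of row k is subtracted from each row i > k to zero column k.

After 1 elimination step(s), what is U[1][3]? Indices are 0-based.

U[1][3] = 5

k=0: U[0][0]=5
  eliminate (1,0): mult=6, new row 1: (0, 2, 2, 5); set L[1][0]=6
  eliminate (2,0): mult=2, new row 2: (0, 1, 4, 3); set L[2][0]=2
  eliminate (3,0): mult=6, new row 3: (0, 1, 5, 6); set L[3][0]=6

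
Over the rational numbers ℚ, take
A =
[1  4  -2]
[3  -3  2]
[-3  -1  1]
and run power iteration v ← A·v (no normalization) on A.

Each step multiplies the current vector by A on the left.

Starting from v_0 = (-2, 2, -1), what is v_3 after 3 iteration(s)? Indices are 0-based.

v_0 = (-2, 2, -1).
v_1 = A·v_0 = (8, -14, 3).
v_2 = A·v_1 = (-54, 72, -7).
v_3 = A·v_2 = (248, -392, 83).

v_3 = (248, -392, 83)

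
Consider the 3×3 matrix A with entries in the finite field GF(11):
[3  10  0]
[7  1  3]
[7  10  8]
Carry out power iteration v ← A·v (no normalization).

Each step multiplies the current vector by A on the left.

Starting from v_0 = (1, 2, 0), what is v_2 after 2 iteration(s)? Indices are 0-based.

v_2 = (5, 9, 5)

v_0 = (1, 2, 0).
v_1 = A·v_0 = (1, 9, 5).
v_2 = A·v_1 = (5, 9, 5).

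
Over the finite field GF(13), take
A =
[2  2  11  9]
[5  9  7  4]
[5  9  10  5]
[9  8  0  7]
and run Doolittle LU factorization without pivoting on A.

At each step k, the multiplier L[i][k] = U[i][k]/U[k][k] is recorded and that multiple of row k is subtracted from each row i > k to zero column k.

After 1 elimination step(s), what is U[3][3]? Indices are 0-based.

[col 0] pivot 2
  R1 -= 9*R0 → (0, 4, 12, 1)  (L[1][0] := 9)
  R2 -= 9*R0 → (0, 4, 2, 2)  (L[2][0] := 9)
  R3 -= 11*R0 → (0, 12, 9, 12)  (L[3][0] := 11)

U[3][3] = 12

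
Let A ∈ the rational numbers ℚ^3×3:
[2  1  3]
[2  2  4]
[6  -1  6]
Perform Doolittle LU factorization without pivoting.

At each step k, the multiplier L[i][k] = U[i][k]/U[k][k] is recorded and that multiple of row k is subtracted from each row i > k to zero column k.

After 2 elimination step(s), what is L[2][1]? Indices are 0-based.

L[2][1] = -4

Step 1: pivot at (0,0) is 2.
  row1 ← row1 − (1)·row0  ⇒  L[1][0]=1, U row1=(0, 1, 1)
  row2 ← row2 − (3)·row0  ⇒  L[2][0]=3, U row2=(0, -4, -3)
Step 2: pivot at (1,1) is 1.
  row2 ← row2 − (-4)·row1  ⇒  L[2][1]=-4, U row2=(0, 0, 1)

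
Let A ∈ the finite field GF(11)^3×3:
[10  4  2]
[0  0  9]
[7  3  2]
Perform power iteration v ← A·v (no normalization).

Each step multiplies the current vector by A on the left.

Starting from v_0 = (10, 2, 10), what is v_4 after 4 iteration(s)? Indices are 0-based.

v_0 = (10, 2, 10).
v_1 = A·v_0 = (7, 2, 8).
v_2 = A·v_1 = (6, 6, 5).
v_3 = A·v_2 = (6, 1, 4).
v_4 = A·v_3 = (6, 3, 9).

v_4 = (6, 3, 9)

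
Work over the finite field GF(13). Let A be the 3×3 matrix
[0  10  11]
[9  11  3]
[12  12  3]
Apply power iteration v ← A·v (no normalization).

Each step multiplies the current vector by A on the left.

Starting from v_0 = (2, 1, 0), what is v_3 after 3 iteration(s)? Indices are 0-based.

v_3 = (1, 4, 5)

v_0 = (2, 1, 0).
v_1 = A·v_0 = (10, 3, 10).
v_2 = A·v_1 = (10, 10, 4).
v_3 = A·v_2 = (1, 4, 5).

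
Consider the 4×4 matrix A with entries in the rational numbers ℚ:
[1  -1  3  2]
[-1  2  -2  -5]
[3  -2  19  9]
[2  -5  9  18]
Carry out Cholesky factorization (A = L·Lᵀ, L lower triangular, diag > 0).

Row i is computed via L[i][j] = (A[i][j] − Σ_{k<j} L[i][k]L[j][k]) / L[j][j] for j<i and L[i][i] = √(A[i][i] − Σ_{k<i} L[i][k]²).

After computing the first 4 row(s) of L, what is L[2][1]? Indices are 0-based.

L[2][1] = 1

Step 1: L[0][0] = √(1) = 1.
  L[1][0] = (-1) / L[0][0] = -1.
Step 2: L[1][1] = √(1) = 1.
  L[2][0] = (3) / L[0][0] = 3.
  L[2][1] = (1) / L[1][1] = 1.
Step 3: L[2][2] = √(9) = 3.
  L[3][0] = (2) / L[0][0] = 2.
  L[3][1] = (-3) / L[1][1] = -3.
  L[3][2] = (6) / L[2][2] = 2.
Step 4: L[3][3] = √(1) = 1.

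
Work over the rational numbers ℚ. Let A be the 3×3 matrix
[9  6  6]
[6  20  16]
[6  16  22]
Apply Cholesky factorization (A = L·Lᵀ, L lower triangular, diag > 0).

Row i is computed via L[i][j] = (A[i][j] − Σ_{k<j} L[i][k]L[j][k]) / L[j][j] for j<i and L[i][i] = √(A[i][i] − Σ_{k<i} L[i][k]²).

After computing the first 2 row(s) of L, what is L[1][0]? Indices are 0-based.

L[1][0] = 2

Step 1: L[0][0] = √(9) = 3.
  L[1][0] = (6) / L[0][0] = 2.
Step 2: L[1][1] = √(16) = 4.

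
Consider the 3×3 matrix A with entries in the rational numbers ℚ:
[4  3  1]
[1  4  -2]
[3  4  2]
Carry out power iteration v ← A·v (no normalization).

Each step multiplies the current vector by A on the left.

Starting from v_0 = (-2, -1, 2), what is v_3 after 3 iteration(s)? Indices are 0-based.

v_0 = (-2, -1, 2).
v_1 = A·v_0 = (-9, -10, -6).
v_2 = A·v_1 = (-72, -37, -79).
v_3 = A·v_2 = (-478, -62, -522).

v_3 = (-478, -62, -522)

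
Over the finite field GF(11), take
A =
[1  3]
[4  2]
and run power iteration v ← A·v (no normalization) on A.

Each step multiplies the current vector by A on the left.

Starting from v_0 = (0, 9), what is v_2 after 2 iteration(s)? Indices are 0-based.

v_2 = (4, 1)

v_0 = (0, 9).
v_1 = A·v_0 = (5, 7).
v_2 = A·v_1 = (4, 1).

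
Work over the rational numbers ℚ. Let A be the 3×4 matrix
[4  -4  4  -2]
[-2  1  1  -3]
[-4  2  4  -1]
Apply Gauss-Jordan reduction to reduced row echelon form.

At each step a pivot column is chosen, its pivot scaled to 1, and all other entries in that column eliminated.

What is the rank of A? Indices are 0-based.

rank = 3

pivot(0,0)=4: scale R0 → (1, -1, 1, -1/2)
  clear (1,0): R1 −= (-2)R0 → (0, -1, 3, -4)
  clear (2,0): R2 −= (-4)R0 → (0, -2, 8, -3)
pivot(1,1)=-1: scale R1 → (0, 1, -3, 4)
  clear (0,1): R0 −= (-1)R1 → (1, 0, -2, 7/2)
  clear (2,1): R2 −= (-2)R1 → (0, 0, 2, 5)
pivot(2,2)=2: scale R2 → (0, 0, 1, 5/2)
  clear (0,2): R0 −= (-2)R2 → (1, 0, 0, 17/2)
  clear (1,2): R1 −= (-3)R2 → (0, 1, 0, 23/2)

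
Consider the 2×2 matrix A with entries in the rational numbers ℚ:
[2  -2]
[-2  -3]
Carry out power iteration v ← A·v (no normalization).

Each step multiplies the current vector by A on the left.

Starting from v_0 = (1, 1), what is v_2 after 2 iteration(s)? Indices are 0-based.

v_0 = (1, 1).
v_1 = A·v_0 = (0, -5).
v_2 = A·v_1 = (10, 15).

v_2 = (10, 15)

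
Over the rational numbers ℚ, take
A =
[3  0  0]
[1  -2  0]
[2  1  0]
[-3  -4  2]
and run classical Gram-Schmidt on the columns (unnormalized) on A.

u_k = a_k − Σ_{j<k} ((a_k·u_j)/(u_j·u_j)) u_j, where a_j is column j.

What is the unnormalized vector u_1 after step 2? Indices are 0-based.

u_1 = (-36/23, -58/23, -1/23, -56/23)

Step 1: u_0 = a_0 = (3, 1, 2, -3).
Step 2: u_1 = a_1 − (12/23)·u_0 = (-36/23, -58/23, -1/23, -56/23).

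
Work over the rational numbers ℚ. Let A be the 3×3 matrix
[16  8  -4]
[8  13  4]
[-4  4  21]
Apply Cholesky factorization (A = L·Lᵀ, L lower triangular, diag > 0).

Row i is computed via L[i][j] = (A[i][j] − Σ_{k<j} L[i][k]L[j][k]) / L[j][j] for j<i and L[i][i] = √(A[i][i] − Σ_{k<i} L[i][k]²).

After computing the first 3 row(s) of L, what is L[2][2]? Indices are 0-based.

L[2][2] = 4

Step 1: L[0][0] = √(16) = 4.
  L[1][0] = (8) / L[0][0] = 2.
Step 2: L[1][1] = √(9) = 3.
  L[2][0] = (-4) / L[0][0] = -1.
  L[2][1] = (6) / L[1][1] = 2.
Step 3: L[2][2] = √(16) = 4.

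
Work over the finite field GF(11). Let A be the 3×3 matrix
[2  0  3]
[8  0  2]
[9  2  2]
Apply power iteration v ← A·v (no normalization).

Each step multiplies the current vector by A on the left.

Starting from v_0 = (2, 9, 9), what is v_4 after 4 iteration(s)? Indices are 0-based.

v_0 = (2, 9, 9).
v_1 = A·v_0 = (9, 1, 10).
v_2 = A·v_1 = (4, 4, 4).
v_3 = A·v_2 = (9, 7, 8).
v_4 = A·v_3 = (9, 0, 1).

v_4 = (9, 0, 1)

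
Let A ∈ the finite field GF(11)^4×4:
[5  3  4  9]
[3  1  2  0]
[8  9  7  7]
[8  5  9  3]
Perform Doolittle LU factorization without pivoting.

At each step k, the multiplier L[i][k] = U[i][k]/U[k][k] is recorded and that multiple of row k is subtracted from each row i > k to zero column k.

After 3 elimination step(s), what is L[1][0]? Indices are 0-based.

L[1][0] = 5

[col 0] pivot 5
  R1 -= 5*R0 → (0, 8, 4, 10)  (L[1][0] := 5)
  R2 -= 6*R0 → (0, 2, 5, 8)  (L[2][0] := 6)
  R3 -= 6*R0 → (0, 9, 7, 4)  (L[3][0] := 6)
[col 1] pivot 8
  R2 -= 3*R1 → (0, 0, 4, 0)  (L[2][1] := 3)
  R3 -= 8*R1 → (0, 0, 8, 1)  (L[3][1] := 8)
[col 2] pivot 4
  R3 -= 2*R2 → (0, 0, 0, 1)  (L[3][2] := 2)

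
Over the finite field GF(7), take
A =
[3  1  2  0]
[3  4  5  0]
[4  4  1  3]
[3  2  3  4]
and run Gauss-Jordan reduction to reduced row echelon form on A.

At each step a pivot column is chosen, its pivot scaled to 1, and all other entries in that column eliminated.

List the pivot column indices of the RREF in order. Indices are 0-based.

[1] R0 /= 3  ⇒  (1, 5, 3, 0)
     R1 -= 3·R0  ⇒  (0, 3, 3, 0)
     R2 -= 4·R0  ⇒  (0, 5, 3, 3)
     R3 -= 3·R0  ⇒  (0, 1, 1, 4)
[2] R1 /= 3  ⇒  (0, 1, 1, 0)
     R0 -= 5·R1  ⇒  (1, 0, 5, 0)
     R2 -= 5·R1  ⇒  (0, 0, 5, 3)
     R3 -= 1·R1  ⇒  (0, 0, 0, 4)
[3] R2 /= 5  ⇒  (0, 0, 1, 2)
     R0 -= 5·R2  ⇒  (1, 0, 0, 4)
     R1 -= 1·R2  ⇒  (0, 1, 0, 5)
[4] R3 /= 4  ⇒  (0, 0, 0, 1)
     R0 -= 4·R3  ⇒  (1, 0, 0, 0)
     R1 -= 5·R3  ⇒  (0, 1, 0, 0)
     R2 -= 2·R3  ⇒  (0, 0, 1, 0)

pivot columns: 0, 1, 2, 3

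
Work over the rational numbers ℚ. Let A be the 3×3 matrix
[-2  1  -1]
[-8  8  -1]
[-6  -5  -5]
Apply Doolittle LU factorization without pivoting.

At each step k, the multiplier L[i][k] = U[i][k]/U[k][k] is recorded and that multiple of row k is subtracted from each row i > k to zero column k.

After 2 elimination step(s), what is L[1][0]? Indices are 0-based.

Step 1: pivot at (0,0) is -2.
  row1 ← row1 − (4)·row0  ⇒  L[1][0]=4, U row1=(0, 4, 3)
  row2 ← row2 − (3)·row0  ⇒  L[2][0]=3, U row2=(0, -8, -2)
Step 2: pivot at (1,1) is 4.
  row2 ← row2 − (-2)·row1  ⇒  L[2][1]=-2, U row2=(0, 0, 4)

L[1][0] = 4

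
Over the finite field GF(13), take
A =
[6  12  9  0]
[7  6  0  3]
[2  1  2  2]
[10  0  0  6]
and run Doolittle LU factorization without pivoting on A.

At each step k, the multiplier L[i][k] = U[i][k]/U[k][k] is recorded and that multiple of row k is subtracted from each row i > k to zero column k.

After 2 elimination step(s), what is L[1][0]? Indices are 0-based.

L[1][0] = 12

Step 1: pivot at (0,0) is 6.
  row1 ← row1 − (12)·row0  ⇒  L[1][0]=12, U row1=(0, 5, 9, 3)
  row2 ← row2 − (9)·row0  ⇒  L[2][0]=9, U row2=(0, 10, 12, 2)
  row3 ← row3 − (6)·row0  ⇒  L[3][0]=6, U row3=(0, 6, 11, 6)
Step 2: pivot at (1,1) is 5.
  row2 ← row2 − (2)·row1  ⇒  L[2][1]=2, U row2=(0, 0, 7, 9)
  row3 ← row3 − (9)·row1  ⇒  L[3][1]=9, U row3=(0, 0, 8, 5)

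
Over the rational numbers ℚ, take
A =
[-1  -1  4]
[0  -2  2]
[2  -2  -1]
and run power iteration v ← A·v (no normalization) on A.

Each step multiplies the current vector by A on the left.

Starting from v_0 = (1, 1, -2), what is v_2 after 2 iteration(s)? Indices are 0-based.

v_0 = (1, 1, -2).
v_1 = A·v_0 = (-10, -6, 2).
v_2 = A·v_1 = (24, 16, -10).

v_2 = (24, 16, -10)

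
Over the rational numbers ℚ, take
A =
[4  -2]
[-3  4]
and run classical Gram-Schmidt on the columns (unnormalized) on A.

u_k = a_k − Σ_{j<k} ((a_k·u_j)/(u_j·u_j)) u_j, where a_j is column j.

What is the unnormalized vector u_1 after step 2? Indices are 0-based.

u_1 = (6/5, 8/5)

Step 1: u_0 = a_0 = (4, -3).
Step 2: u_1 = a_1 − (-4/5)·u_0 = (6/5, 8/5).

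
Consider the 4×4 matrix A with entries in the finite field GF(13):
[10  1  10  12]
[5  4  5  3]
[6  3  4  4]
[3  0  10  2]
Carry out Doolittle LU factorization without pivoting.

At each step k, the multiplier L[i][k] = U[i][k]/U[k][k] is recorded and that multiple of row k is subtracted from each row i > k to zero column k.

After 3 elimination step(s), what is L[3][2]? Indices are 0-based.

k=0: U[0][0]=10
  eliminate (1,0): mult=7, new row 1: (0, 10, 0, 10); set L[1][0]=7
  eliminate (2,0): mult=11, new row 2: (0, 5, 11, 2); set L[2][0]=11
  eliminate (3,0): mult=12, new row 3: (0, 1, 7, 1); set L[3][0]=12
k=1: U[1][1]=10
  eliminate (2,1): mult=7, new row 2: (0, 0, 11, 10); set L[2][1]=7
  eliminate (3,1): mult=4, new row 3: (0, 0, 7, 0); set L[3][1]=4
k=2: U[2][2]=11
  eliminate (3,2): mult=3, new row 3: (0, 0, 0, 9); set L[3][2]=3

L[3][2] = 3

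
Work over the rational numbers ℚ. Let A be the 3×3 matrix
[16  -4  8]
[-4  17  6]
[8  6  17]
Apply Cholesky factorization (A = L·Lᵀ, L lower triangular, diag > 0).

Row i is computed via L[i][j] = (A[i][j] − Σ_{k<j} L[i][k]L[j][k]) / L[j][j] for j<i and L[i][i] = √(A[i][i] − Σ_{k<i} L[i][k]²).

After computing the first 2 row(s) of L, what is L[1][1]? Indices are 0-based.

Step 1: L[0][0] = √(16) = 4.
  L[1][0] = (-4) / L[0][0] = -1.
Step 2: L[1][1] = √(16) = 4.

L[1][1] = 4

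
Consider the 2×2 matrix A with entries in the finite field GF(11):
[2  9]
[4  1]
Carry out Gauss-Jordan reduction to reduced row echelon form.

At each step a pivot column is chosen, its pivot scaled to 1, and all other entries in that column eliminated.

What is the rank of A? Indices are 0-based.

rank = 2

[1] R0 /= 2  ⇒  (1, 10)
     R1 -= 4·R0  ⇒  (0, 5)
[2] R1 /= 5  ⇒  (0, 1)
     R0 -= 10·R1  ⇒  (1, 0)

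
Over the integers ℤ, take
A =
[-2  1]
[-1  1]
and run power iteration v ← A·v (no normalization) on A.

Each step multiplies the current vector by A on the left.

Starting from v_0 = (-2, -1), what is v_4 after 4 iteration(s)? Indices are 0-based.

v_0 = (-2, -1).
v_1 = A·v_0 = (3, 1).
v_2 = A·v_1 = (-5, -2).
v_3 = A·v_2 = (8, 3).
v_4 = A·v_3 = (-13, -5).

v_4 = (-13, -5)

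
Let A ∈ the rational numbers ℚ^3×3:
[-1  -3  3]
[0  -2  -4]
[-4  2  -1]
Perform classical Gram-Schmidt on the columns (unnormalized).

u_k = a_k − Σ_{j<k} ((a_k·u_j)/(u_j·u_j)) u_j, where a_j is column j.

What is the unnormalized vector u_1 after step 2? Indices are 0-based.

u_1 = (-56/17, -2, 14/17)

Step 1: u_0 = a_0 = (-1, 0, -4).
Step 2: u_1 = a_1 − (-5/17)·u_0 = (-56/17, -2, 14/17).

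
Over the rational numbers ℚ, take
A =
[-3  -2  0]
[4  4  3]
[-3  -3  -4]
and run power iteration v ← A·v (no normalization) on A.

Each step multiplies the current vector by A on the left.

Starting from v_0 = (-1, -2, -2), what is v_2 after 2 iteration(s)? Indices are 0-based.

v_0 = (-1, -2, -2).
v_1 = A·v_0 = (7, -18, 17).
v_2 = A·v_1 = (15, 7, -35).

v_2 = (15, 7, -35)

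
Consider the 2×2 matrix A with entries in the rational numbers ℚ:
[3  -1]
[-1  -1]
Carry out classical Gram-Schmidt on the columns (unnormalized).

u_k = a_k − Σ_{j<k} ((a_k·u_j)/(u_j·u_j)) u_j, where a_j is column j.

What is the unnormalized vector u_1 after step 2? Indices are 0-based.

u_1 = (-2/5, -6/5)

Step 1: u_0 = a_0 = (3, -1).
Step 2: u_1 = a_1 − (-1/5)·u_0 = (-2/5, -6/5).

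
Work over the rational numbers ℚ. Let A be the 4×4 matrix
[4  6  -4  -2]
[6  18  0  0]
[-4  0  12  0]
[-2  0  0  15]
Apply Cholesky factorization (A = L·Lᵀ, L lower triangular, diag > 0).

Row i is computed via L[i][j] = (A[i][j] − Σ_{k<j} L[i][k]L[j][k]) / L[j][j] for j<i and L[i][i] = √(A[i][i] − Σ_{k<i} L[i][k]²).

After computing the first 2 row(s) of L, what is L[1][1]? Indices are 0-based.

Step 1: L[0][0] = √(4) = 2.
  L[1][0] = (6) / L[0][0] = 3.
Step 2: L[1][1] = √(9) = 3.

L[1][1] = 3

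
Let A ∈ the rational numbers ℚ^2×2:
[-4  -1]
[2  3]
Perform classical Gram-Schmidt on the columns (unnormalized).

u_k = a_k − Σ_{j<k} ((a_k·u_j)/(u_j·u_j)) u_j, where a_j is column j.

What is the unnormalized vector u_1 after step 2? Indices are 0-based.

Step 1: u_0 = a_0 = (-4, 2).
Step 2: u_1 = a_1 − (1/2)·u_0 = (1, 2).

u_1 = (1, 2)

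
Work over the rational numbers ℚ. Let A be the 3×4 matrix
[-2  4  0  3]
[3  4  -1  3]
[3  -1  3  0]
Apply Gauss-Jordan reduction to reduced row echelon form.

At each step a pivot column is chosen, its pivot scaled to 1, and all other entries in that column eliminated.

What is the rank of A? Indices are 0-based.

pivot(0,0)=-2: scale R0 → (1, -2, 0, -3/2)
  clear (1,0): R1 −= (3)R0 → (0, 10, -1, 15/2)
  clear (2,0): R2 −= (3)R0 → (0, 5, 3, 9/2)
pivot(1,1)=10: scale R1 → (0, 1, -1/10, 3/4)
  clear (0,1): R0 −= (-2)R1 → (1, 0, -1/5, 0)
  clear (2,1): R2 −= (5)R1 → (0, 0, 7/2, 3/4)
pivot(2,2)=7/2: scale R2 → (0, 0, 1, 3/14)
  clear (0,2): R0 −= (-1/5)R2 → (1, 0, 0, 3/70)
  clear (1,2): R1 −= (-1/10)R2 → (0, 1, 0, 27/35)

rank = 3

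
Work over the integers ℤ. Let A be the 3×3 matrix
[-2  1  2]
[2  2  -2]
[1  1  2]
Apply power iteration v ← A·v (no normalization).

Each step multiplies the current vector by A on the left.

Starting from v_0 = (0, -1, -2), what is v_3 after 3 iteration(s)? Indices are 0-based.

v_0 = (0, -1, -2).
v_1 = A·v_0 = (-5, 2, -5).
v_2 = A·v_1 = (2, 4, -13).
v_3 = A·v_2 = (-26, 38, -20).

v_3 = (-26, 38, -20)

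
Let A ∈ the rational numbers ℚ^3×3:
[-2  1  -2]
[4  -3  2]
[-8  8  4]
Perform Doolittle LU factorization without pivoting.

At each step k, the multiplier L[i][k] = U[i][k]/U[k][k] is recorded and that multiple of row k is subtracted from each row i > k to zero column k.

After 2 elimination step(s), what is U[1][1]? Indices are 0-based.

k=0: U[0][0]=-2
  eliminate (1,0): mult=-2, new row 1: (0, -1, -2); set L[1][0]=-2
  eliminate (2,0): mult=4, new row 2: (0, 4, 12); set L[2][0]=4
k=1: U[1][1]=-1
  eliminate (2,1): mult=-4, new row 2: (0, 0, 4); set L[2][1]=-4

U[1][1] = -1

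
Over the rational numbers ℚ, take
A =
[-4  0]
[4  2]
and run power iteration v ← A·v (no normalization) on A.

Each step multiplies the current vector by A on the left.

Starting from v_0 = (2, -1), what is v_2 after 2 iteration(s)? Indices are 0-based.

v_0 = (2, -1).
v_1 = A·v_0 = (-8, 6).
v_2 = A·v_1 = (32, -20).

v_2 = (32, -20)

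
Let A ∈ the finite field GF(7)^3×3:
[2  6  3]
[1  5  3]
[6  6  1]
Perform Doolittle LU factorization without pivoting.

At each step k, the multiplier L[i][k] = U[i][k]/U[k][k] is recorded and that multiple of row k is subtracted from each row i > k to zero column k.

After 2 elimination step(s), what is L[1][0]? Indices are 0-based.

[col 0] pivot 2
  R1 -= 4*R0 → (0, 2, 5)  (L[1][0] := 4)
  R2 -= 3*R0 → (0, 2, 6)  (L[2][0] := 3)
[col 1] pivot 2
  R2 -= 1*R1 → (0, 0, 1)  (L[2][1] := 1)

L[1][0] = 4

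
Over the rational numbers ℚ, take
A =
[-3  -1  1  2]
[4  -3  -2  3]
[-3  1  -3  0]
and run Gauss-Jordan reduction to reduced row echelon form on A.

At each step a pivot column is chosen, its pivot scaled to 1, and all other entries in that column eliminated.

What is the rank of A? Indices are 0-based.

rank = 3

pivot(0,0)=-3: scale R0 → (1, 1/3, -1/3, -2/3)
  clear (1,0): R1 −= (4)R0 → (0, -13/3, -2/3, 17/3)
  clear (2,0): R2 −= (-3)R0 → (0, 2, -4, -2)
pivot(1,1)=-13/3: scale R1 → (0, 1, 2/13, -17/13)
  clear (0,1): R0 −= (1/3)R1 → (1, 0, -5/13, -3/13)
  clear (2,1): R2 −= (2)R1 → (0, 0, -56/13, 8/13)
pivot(2,2)=-56/13: scale R2 → (0, 0, 1, -1/7)
  clear (0,2): R0 −= (-5/13)R2 → (1, 0, 0, -2/7)
  clear (1,2): R1 −= (2/13)R2 → (0, 1, 0, -9/7)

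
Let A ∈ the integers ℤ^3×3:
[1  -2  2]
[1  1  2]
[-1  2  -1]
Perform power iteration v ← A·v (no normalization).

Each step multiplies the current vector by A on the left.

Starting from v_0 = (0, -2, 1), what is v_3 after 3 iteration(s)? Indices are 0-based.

v_3 = (2, -10, -3)

v_0 = (0, -2, 1).
v_1 = A·v_0 = (6, 0, -5).
v_2 = A·v_1 = (-4, -4, -1).
v_3 = A·v_2 = (2, -10, -3).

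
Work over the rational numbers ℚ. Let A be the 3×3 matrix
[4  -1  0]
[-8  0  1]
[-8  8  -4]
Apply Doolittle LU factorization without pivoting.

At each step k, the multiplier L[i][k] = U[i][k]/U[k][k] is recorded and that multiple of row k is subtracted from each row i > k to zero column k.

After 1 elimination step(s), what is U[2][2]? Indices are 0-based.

[col 0] pivot 4
  R1 -= -2*R0 → (0, -2, 1)  (L[1][0] := -2)
  R2 -= -2*R0 → (0, 6, -4)  (L[2][0] := -2)

U[2][2] = -4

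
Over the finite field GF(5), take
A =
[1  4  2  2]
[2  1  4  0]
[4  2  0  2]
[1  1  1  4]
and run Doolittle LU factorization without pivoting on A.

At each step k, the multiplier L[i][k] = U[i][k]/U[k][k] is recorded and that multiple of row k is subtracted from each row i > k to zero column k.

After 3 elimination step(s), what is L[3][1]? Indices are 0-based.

L[3][1] = 4

k=0: U[0][0]=1
  eliminate (1,0): mult=2, new row 1: (0, 3, 0, 1); set L[1][0]=2
  eliminate (2,0): mult=4, new row 2: (0, 1, 2, 4); set L[2][0]=4
  eliminate (3,0): mult=1, new row 3: (0, 2, 4, 2); set L[3][0]=1
k=1: U[1][1]=3
  eliminate (2,1): mult=2, new row 2: (0, 0, 2, 2); set L[2][1]=2
  eliminate (3,1): mult=4, new row 3: (0, 0, 4, 3); set L[3][1]=4
k=2: U[2][2]=2
  eliminate (3,2): mult=2, new row 3: (0, 0, 0, 4); set L[3][2]=2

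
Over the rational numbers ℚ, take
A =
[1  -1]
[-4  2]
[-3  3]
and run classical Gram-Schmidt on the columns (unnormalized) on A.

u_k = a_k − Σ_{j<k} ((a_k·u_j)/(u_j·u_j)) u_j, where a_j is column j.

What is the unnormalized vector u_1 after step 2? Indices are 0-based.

Step 1: u_0 = a_0 = (1, -4, -3).
Step 2: u_1 = a_1 − (-9/13)·u_0 = (-4/13, -10/13, 12/13).

u_1 = (-4/13, -10/13, 12/13)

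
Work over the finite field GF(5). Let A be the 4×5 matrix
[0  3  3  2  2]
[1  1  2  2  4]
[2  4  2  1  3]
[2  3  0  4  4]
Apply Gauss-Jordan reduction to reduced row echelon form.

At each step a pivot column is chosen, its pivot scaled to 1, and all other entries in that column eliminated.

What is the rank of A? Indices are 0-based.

rank = 4

step 1: exchange rows 0,1
step 1: normalize row 0 (÷1) = (1, 1, 2, 2, 4)
  row 2: subtract 2×row0 = (0, 2, 3, 2, 0)
  row 3: subtract 2×row0 = (0, 1, 1, 0, 1)
step 2: normalize row 1 (÷3) = (0, 1, 1, 4, 4)
  row 0: subtract 1×row1 = (1, 0, 1, 3, 0)
  row 2: subtract 2×row1 = (0, 0, 1, 4, 2)
  row 3: subtract 1×row1 = (0, 0, 0, 1, 2)
step 3: normalize row 2 (÷1) = (0, 0, 1, 4, 2)
  row 0: subtract 1×row2 = (1, 0, 0, 4, 3)
  row 1: subtract 1×row2 = (0, 1, 0, 0, 2)
step 4: normalize row 3 (÷1) = (0, 0, 0, 1, 2)
  row 0: subtract 4×row3 = (1, 0, 0, 0, 0)
  row 2: subtract 4×row3 = (0, 0, 1, 0, 4)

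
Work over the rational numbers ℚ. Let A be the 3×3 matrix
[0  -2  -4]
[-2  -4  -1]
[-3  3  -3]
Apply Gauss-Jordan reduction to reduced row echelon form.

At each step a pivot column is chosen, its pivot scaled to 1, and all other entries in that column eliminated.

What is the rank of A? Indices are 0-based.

pivot(0,0): swap R0↔R1
pivot(0,0)=-2: scale R0 → (1, 2, 1/2)
  clear (2,0): R2 −= (-3)R0 → (0, 9, -3/2)
pivot(1,1)=-2: scale R1 → (0, 1, 2)
  clear (0,1): R0 −= (2)R1 → (1, 0, -7/2)
  clear (2,1): R2 −= (9)R1 → (0, 0, -39/2)
pivot(2,2)=-39/2: scale R2 → (0, 0, 1)
  clear (0,2): R0 −= (-7/2)R2 → (1, 0, 0)
  clear (1,2): R1 −= (2)R2 → (0, 1, 0)

rank = 3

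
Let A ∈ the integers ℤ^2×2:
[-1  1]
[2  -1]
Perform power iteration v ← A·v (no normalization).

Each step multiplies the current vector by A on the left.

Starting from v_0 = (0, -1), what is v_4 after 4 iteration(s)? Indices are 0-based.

v_0 = (0, -1).
v_1 = A·v_0 = (-1, 1).
v_2 = A·v_1 = (2, -3).
v_3 = A·v_2 = (-5, 7).
v_4 = A·v_3 = (12, -17).

v_4 = (12, -17)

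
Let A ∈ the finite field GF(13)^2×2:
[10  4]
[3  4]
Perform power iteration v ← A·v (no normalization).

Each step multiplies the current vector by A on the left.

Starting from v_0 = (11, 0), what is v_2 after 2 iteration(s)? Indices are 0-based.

v_0 = (11, 0).
v_1 = A·v_0 = (6, 7).
v_2 = A·v_1 = (10, 7).

v_2 = (10, 7)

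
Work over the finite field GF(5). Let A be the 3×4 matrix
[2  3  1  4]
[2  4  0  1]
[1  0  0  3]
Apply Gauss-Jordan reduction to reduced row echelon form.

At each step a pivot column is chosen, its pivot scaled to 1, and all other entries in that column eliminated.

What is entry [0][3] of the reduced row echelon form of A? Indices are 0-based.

step 1: normalize row 0 (÷2) = (1, 4, 3, 2)
  row 1: subtract 2×row0 = (0, 1, 4, 2)
  row 2: subtract 1×row0 = (0, 1, 2, 1)
step 2: normalize row 1 (÷1) = (0, 1, 4, 2)
  row 0: subtract 4×row1 = (1, 0, 2, 4)
  row 2: subtract 1×row1 = (0, 0, 3, 4)
step 3: normalize row 2 (÷3) = (0, 0, 1, 3)
  row 0: subtract 2×row2 = (1, 0, 0, 3)
  row 1: subtract 4×row2 = (0, 1, 0, 0)

M[0][3] = 3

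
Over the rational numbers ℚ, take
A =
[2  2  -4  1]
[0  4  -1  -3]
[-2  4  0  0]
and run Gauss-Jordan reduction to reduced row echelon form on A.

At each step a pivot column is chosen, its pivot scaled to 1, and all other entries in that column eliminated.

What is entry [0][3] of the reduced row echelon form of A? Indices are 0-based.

M[0][3] = -13/5

pivot(0,0)=2: scale R0 → (1, 1, -2, 1/2)
  clear (2,0): R2 −= (-2)R0 → (0, 6, -4, 1)
pivot(1,1)=4: scale R1 → (0, 1, -1/4, -3/4)
  clear (0,1): R0 −= (1)R1 → (1, 0, -7/4, 5/4)
  clear (2,1): R2 −= (6)R1 → (0, 0, -5/2, 11/2)
pivot(2,2)=-5/2: scale R2 → (0, 0, 1, -11/5)
  clear (0,2): R0 −= (-7/4)R2 → (1, 0, 0, -13/5)
  clear (1,2): R1 −= (-1/4)R2 → (0, 1, 0, -13/10)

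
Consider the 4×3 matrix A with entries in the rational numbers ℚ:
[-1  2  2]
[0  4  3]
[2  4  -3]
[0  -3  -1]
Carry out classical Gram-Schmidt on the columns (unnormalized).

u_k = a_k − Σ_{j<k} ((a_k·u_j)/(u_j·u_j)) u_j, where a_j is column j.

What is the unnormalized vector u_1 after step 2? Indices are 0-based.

Step 1: u_0 = a_0 = (-1, 0, 2, 0).
Step 2: u_1 = a_1 − (6/5)·u_0 = (16/5, 4, 8/5, -3).

u_1 = (16/5, 4, 8/5, -3)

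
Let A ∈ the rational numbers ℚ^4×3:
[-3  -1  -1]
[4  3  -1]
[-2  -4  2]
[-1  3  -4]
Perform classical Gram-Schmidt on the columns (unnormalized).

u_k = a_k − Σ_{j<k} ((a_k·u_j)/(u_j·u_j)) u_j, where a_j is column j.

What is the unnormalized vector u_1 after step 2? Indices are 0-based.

u_1 = (1, 1/3, -8/3, 11/3)

Step 1: u_0 = a_0 = (-3, 4, -2, -1).
Step 2: u_1 = a_1 − (2/3)·u_0 = (1, 1/3, -8/3, 11/3).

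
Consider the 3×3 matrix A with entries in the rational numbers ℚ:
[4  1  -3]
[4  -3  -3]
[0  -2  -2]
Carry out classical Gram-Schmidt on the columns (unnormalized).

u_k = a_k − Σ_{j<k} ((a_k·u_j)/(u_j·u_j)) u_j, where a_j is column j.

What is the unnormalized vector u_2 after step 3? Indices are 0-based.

Step 1: u_0 = a_0 = (4, 4, 0).
Step 2: u_1 = a_1 − (-1/4)·u_0 = (2, -2, -2).
Step 3: u_2 = a_2 − (-3/4)·u_0 − (1/3)·u_1 = (-2/3, 2/3, -4/3).

u_2 = (-2/3, 2/3, -4/3)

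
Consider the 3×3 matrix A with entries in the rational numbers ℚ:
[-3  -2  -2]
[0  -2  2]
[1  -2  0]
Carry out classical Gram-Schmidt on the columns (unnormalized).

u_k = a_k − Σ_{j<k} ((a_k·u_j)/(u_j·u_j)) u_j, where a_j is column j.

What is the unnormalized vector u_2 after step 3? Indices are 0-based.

u_2 = (-5/13, 20/13, -15/13)

Step 1: u_0 = a_0 = (-3, 0, 1).
Step 2: u_1 = a_1 − (2/5)·u_0 = (-4/5, -2, -12/5).
Step 3: u_2 = a_2 − (3/5)·u_0 − (-3/13)·u_1 = (-5/13, 20/13, -15/13).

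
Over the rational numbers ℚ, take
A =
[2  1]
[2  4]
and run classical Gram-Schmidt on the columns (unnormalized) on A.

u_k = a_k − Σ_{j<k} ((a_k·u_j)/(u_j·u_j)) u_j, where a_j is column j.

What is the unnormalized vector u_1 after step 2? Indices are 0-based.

Step 1: u_0 = a_0 = (2, 2).
Step 2: u_1 = a_1 − (5/4)·u_0 = (-3/2, 3/2).

u_1 = (-3/2, 3/2)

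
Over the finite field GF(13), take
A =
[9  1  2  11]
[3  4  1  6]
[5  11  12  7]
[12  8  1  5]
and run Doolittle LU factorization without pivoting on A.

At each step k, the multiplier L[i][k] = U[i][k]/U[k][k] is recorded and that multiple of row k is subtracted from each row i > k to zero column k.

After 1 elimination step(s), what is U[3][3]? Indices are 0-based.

[col 0] pivot 9
  R1 -= 9*R0 → (0, 8, 9, 11)  (L[1][0] := 9)
  R2 -= 2*R0 → (0, 9, 8, 11)  (L[2][0] := 2)
  R3 -= 10*R0 → (0, 11, 7, 12)  (L[3][0] := 10)

U[3][3] = 12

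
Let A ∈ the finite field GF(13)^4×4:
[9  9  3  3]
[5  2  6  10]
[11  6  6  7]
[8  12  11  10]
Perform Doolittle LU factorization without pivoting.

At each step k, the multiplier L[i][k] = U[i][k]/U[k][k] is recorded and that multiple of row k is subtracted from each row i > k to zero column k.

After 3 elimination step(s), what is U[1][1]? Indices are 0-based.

U[1][1] = 10

[col 0] pivot 9
  R1 -= 2*R0 → (0, 10, 0, 4)  (L[1][0] := 2)
  R2 -= 7*R0 → (0, 8, 11, 12)  (L[2][0] := 7)
  R3 -= 11*R0 → (0, 4, 4, 3)  (L[3][0] := 11)
[col 1] pivot 10
  R2 -= 6*R1 → (0, 0, 11, 1)  (L[2][1] := 6)
  R3 -= 3*R1 → (0, 0, 4, 4)  (L[3][1] := 3)
[col 2] pivot 11
  R3 -= 11*R2 → (0, 0, 0, 6)  (L[3][2] := 11)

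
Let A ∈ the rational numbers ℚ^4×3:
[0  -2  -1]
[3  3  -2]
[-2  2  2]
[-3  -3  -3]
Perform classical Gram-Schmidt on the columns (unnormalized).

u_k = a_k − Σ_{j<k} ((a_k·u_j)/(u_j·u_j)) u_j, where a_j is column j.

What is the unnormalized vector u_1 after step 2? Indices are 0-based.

Step 1: u_0 = a_0 = (0, 3, -2, -3).
Step 2: u_1 = a_1 − (7/11)·u_0 = (-2, 12/11, 36/11, -12/11).

u_1 = (-2, 12/11, 36/11, -12/11)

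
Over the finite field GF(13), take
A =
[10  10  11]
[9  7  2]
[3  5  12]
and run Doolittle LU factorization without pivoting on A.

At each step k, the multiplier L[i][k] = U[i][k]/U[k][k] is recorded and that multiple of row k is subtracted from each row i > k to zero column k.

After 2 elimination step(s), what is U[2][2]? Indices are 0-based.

k=0: U[0][0]=10
  eliminate (1,0): mult=10, new row 1: (0, 11, 9); set L[1][0]=10
  eliminate (2,0): mult=12, new row 2: (0, 2, 10); set L[2][0]=12
k=1: U[1][1]=11
  eliminate (2,1): mult=12, new row 2: (0, 0, 6); set L[2][1]=12

U[2][2] = 6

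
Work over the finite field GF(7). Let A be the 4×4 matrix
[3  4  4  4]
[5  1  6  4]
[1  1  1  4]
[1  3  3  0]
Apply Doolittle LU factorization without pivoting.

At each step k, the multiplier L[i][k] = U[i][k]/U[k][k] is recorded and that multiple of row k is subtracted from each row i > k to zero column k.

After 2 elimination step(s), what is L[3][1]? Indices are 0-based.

Step 1: pivot at (0,0) is 3.
  row1 ← row1 − (4)·row0  ⇒  L[1][0]=4, U row1=(0, 6, 4, 2)
  row2 ← row2 − (5)·row0  ⇒  L[2][0]=5, U row2=(0, 2, 2, 5)
  row3 ← row3 − (5)·row0  ⇒  L[3][0]=5, U row3=(0, 4, 4, 1)
Step 2: pivot at (1,1) is 6.
  row2 ← row2 − (5)·row1  ⇒  L[2][1]=5, U row2=(0, 0, 3, 2)
  row3 ← row3 − (3)·row1  ⇒  L[3][1]=3, U row3=(0, 0, 6, 2)

L[3][1] = 3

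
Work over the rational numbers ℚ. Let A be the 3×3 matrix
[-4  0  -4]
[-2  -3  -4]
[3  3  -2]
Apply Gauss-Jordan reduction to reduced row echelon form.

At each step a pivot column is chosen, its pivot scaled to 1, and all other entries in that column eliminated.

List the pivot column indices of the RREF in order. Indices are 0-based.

pivot columns: 0, 1, 2

[1] R0 /= -4  ⇒  (1, 0, 1)
     R1 -= -2·R0  ⇒  (0, -3, -2)
     R2 -= 3·R0  ⇒  (0, 3, -5)
[2] R1 /= -3  ⇒  (0, 1, 2/3)
     R2 -= 3·R1  ⇒  (0, 0, -7)
[3] R2 /= -7  ⇒  (0, 0, 1)
     R0 -= 1·R2  ⇒  (1, 0, 0)
     R1 -= 2/3·R2  ⇒  (0, 1, 0)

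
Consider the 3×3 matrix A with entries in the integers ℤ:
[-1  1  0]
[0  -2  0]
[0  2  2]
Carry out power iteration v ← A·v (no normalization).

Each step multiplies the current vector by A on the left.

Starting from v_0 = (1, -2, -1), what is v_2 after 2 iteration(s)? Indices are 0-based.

v_2 = (7, -8, -4)

v_0 = (1, -2, -1).
v_1 = A·v_0 = (-3, 4, -6).
v_2 = A·v_1 = (7, -8, -4).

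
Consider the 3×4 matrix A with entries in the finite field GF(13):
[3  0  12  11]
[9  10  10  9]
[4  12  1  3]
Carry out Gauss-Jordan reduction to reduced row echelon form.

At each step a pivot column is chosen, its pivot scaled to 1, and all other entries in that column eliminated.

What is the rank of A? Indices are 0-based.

rank = 3

step 1: normalize row 0 (÷3) = (1, 0, 4, 8)
  row 1: subtract 9×row0 = (0, 10, 0, 2)
  row 2: subtract 4×row0 = (0, 12, 11, 10)
step 2: normalize row 1 (÷10) = (0, 1, 0, 8)
  row 2: subtract 12×row1 = (0, 0, 11, 5)
step 3: normalize row 2 (÷11) = (0, 0, 1, 4)
  row 0: subtract 4×row2 = (1, 0, 0, 5)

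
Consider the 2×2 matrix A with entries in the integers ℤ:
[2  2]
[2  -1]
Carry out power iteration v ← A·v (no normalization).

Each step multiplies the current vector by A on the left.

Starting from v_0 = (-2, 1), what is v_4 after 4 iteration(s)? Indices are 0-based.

v_4 = (-110, -23)

v_0 = (-2, 1).
v_1 = A·v_0 = (-2, -5).
v_2 = A·v_1 = (-14, 1).
v_3 = A·v_2 = (-26, -29).
v_4 = A·v_3 = (-110, -23).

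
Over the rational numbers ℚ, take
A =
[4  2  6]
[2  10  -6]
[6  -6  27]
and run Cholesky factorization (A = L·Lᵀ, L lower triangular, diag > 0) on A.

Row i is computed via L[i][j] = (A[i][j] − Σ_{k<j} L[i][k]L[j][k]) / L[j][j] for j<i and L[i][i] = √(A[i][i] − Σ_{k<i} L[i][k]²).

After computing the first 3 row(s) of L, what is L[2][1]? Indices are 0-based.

Step 1: L[0][0] = √(4) = 2.
  L[1][0] = (2) / L[0][0] = 1.
Step 2: L[1][1] = √(9) = 3.
  L[2][0] = (6) / L[0][0] = 3.
  L[2][1] = (-9) / L[1][1] = -3.
Step 3: L[2][2] = √(9) = 3.

L[2][1] = -3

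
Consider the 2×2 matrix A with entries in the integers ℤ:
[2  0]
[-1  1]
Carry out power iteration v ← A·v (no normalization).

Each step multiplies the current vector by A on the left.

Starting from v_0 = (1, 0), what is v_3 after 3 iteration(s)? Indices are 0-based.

v_0 = (1, 0).
v_1 = A·v_0 = (2, -1).
v_2 = A·v_1 = (4, -3).
v_3 = A·v_2 = (8, -7).

v_3 = (8, -7)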